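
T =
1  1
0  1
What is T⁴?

T = I + N where N = [[0, 1], [0, 0]] is strictly upper-triangular, so N² = 0.
(I + N)⁴ = I + 4·N = [[1, 4], [0, 1]].

[[1, 4], [0, 1]]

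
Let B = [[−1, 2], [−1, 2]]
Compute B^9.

[[−1, 2], [−1, 2]]

B² = B (a projection; rank 1, trace 1), so B^9 = B.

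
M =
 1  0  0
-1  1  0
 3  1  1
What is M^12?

[[1, 0, 0], [-12, 1, 0], [-30, 12, 1]]

M = I + N where N = [[0, 0, 0], [-1, 0, 0], [3, 1, 0]] is strictly lower-triangular, so N^3 = 0.
(I + N)^12 = I + 12·N + 66·N^2 = [[1, 0, 0], [-12, 1, 0], [-30, 12, 1]].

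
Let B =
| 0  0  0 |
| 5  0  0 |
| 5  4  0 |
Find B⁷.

B is strictly triangular, hence nilpotent: B³ = 0, so B⁷ = 0.

[[0, 0, 0], [0, 0, 0], [0, 0, 0]]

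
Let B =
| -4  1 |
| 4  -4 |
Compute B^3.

B^2 = [[20, -8], [-32, 20]]
B^3 = [[-112, 52], [208, -112]]

[[-112, 52], [208, -112]]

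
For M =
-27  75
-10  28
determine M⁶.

tr M = 1 and det M = -6, so the characteristic polynomial is λ² − (1)λ + (-6) with roots -2 and 3.
Eigenvectors give P = [[3, -5], [1, -2]] with P⁻¹ = [[2, -5], [1, -3]], and M = P·diag(-2, 3)·P⁻¹.
Then M⁶ = P·diag(64, 729)·P⁻¹ = [[192, -3645], [64, -1458]] · [[2, -5], [1, -3]] = [[-3261, 9975], [-1330, 4054]].

[[-3261, 9975], [-1330, 4054]]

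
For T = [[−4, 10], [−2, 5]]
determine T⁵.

[[−4, 10], [−2, 5]]

T² = T (a projection; rank 1, trace 1), so T⁵ = T.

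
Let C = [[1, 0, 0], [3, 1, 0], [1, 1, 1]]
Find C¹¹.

[[1, 0, 0], [33, 1, 0], [176, 11, 1]]

C = I + N where N = [[0, 0, 0], [3, 0, 0], [1, 1, 0]] is strictly lower-triangular, so N³ = 0.
(I + N)¹¹ = I + 11·N + 55·N² = [[1, 0, 0], [33, 1, 0], [176, 11, 1]].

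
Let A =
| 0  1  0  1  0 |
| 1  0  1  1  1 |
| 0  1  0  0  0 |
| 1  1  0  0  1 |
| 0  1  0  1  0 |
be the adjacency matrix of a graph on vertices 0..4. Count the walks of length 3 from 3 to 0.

5

The number of length-3 walks from vertex 3 to vertex 0 is entry (3,0) of A^3, where A is the adjacency matrix.
A^2 = [[2, 1, 1, 1, 2], [1, 4, 0, 2, 1], [1, 0, 1, 1, 1], [1, 2, 1, 3, 1], [2, 1, 1, 1, 2]]
A^3 = [[2, 6, 1, 5, 2], [6, 4, 4, 6, 6], [1, 4, 0, 2, 1], [5, 6, 2, 4, 5], [2, 6, 1, 5, 2]]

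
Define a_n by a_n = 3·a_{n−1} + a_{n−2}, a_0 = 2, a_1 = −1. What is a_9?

With companion matrix B = [[3, 1], [1, 0]], [a_n, a_{n−1}]ᵀ = B·[a_{n−1}, a_{n−2}]ᵀ, so [a_9, a_8]ᵀ = B^8·[a_1, a_0]ᵀ.
B^8 = [[12970, 3927], [3927, 1189]], giving [a_9, a_8]ᵀ = [[−5116], [−1549]].

−5116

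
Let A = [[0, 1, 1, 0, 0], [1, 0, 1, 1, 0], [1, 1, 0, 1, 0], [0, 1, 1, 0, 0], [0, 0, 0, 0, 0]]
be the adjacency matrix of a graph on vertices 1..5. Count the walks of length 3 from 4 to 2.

The number of length-3 walks from vertex 4 to vertex 2 is entry (4,2) of A^3, where A is the adjacency matrix.
A^2 = [[2, 1, 1, 2, 0], [1, 3, 2, 1, 0], [1, 2, 3, 1, 0], [2, 1, 1, 2, 0], [0, 0, 0, 0, 0]]
A^3 = [[2, 5, 5, 2, 0], [5, 4, 5, 5, 0], [5, 5, 4, 5, 0], [2, 5, 5, 2, 0], [0, 0, 0, 0, 0]]

5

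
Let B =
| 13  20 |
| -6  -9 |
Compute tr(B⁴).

82

tr B = 4 and det B = 3, so the characteristic polynomial is λ² − (4)λ + (3) with roots 3 and 1.
Eigenvectors give P = [[2, -5], [-1, 3]] with P⁻¹ = [[3, 5], [1, 2]], and B = P·diag(3, 1)·P⁻¹.
Then B⁴ = P·diag(81, 1)·P⁻¹ = [[162, -5], [-81, 3]] · [[3, 5], [1, 2]] = [[481, 800], [-240, -399]].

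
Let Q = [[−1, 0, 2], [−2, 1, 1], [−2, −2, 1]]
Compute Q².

[[−3, −4, 0], [−2, −1, −2], [4, −4, −5]]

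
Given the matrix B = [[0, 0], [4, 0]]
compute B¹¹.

B is strictly triangular, hence nilpotent: B² = 0, so B¹¹ = 0.

[[0, 0], [0, 0]]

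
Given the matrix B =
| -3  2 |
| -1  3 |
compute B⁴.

[[49, 0], [0, 49]]

B² = [[7, 0], [0, 7]]
B³ = [[-21, 14], [-7, 21]]
B⁴ = [[49, 0], [0, 49]]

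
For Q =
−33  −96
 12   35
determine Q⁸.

[[−52479, −157440], [19680, 59041]]

tr Q = 2 and det Q = −3, so the characteristic polynomial is λ² − (2)λ + (−3) with roots −1 and 3.
Eigenvectors give P = [[−3, −8], [1, 3]] with P⁻¹ = [[−3, −8], [1, 3]], and Q = P·diag(−1, 3)·P⁻¹.
Then Q⁸ = P·diag(1, 6561)·P⁻¹ = [[−3, −52488], [1, 19683]] · [[−3, −8], [1, 3]] = [[−52479, −157440], [19680, 59041]].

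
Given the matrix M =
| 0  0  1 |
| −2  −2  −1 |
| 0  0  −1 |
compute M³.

M² = [[0, 0, −1], [4, 4, 1], [0, 0, 1]]
M³ = [[0, 0, 1], [−8, −8, −1], [0, 0, −1]]

[[0, 0, 1], [−8, −8, −1], [0, 0, −1]]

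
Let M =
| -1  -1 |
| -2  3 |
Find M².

[[3, -2], [-4, 11]]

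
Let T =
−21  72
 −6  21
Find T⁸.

[[6561, 0], [0, 6561]]

tr T = 0 and det T = −9, so the characteristic polynomial is λ² − (0)λ + (−9) with roots 3 and −3.
Eigenvectors give P = [[3, −4], [1, −1]] with P⁻¹ = [[−1, 4], [−1, 3]], and T = P·diag(3, −3)·P⁻¹.
Then T⁸ = P·diag(6561, 6561)·P⁻¹ = [[19683, −26244], [6561, −6561]] · [[−1, 4], [−1, 3]] = [[6561, 0], [0, 6561]].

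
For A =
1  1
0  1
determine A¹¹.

A = I + N where N = [[0, 1], [0, 0]] is strictly upper-triangular, so N² = 0.
(I + N)¹¹ = I + 11·N = [[1, 11], [0, 1]].

[[1, 11], [0, 1]]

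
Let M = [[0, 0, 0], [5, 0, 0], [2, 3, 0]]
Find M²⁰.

[[0, 0, 0], [0, 0, 0], [0, 0, 0]]

M is strictly triangular, hence nilpotent: M³ = 0, so M²⁰ = 0.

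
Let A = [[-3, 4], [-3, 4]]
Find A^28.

[[-3, 4], [-3, 4]]

A² = A (a projection; rank 1, trace 1), so A^28 = A.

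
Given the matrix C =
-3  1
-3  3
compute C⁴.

C² = [[6, 0], [0, 6]]
C³ = [[-18, 6], [-18, 18]]
C⁴ = [[36, 0], [0, 36]]

[[36, 0], [0, 36]]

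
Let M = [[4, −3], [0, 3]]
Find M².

[[16, −21], [0, 9]]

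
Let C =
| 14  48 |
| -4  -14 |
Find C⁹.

tr C = 0 and det C = -4, so the characteristic polynomial is λ² − (0)λ + (-4) with roots -2 and 2.
Eigenvectors give P = [[-3, 4], [1, -1]] with P⁻¹ = [[1, 4], [1, 3]], and C = P·diag(-2, 2)·P⁻¹.
Then C⁹ = P·diag(-512, 512)·P⁻¹ = [[1536, 2048], [-512, -512]] · [[1, 4], [1, 3]] = [[3584, 12288], [-1024, -3584]].

[[3584, 12288], [-1024, -3584]]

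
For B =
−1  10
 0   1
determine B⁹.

[[−1, 10], [0, 1]]

B² = I (check: tr B = 0 and det B = −1), so B⁹ = B since 9 is odd.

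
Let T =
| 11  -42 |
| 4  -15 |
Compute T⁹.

tr T = -4 and det T = 3, so the characteristic polynomial is λ² − (-4)λ + (3) with roots -3 and -1.
Eigenvectors give P = [[-3, 7], [-1, 2]] with P⁻¹ = [[2, -7], [1, -3]], and T = P·diag(-3, -1)·P⁻¹.
Then T⁹ = P·diag(-19683, -1)·P⁻¹ = [[59049, -7], [19683, -2]] · [[2, -7], [1, -3]] = [[118091, -413322], [39364, -137775]].

[[118091, -413322], [39364, -137775]]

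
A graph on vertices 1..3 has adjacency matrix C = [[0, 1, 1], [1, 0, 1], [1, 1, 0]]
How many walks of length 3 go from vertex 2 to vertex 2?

2

The number of length-3 walks from vertex 2 to vertex 2 is entry (2,2) of C³, where C is the adjacency matrix.
C² = [[2, 1, 1], [1, 2, 1], [1, 1, 2]]
C³ = [[2, 3, 3], [3, 2, 3], [3, 3, 2]]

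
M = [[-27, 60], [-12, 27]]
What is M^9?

[[-177147, 393660], [-78732, 177147]]

tr M = 0 and det M = -9, so the characteristic polynomial is λ² − (0)λ + (-9) with roots 3 and -3.
Eigenvectors give P = [[2, 5], [1, 2]] with P⁻¹ = [[-2, 5], [1, -2]], and M = P·diag(3, -3)·P⁻¹.
Then M^9 = P·diag(19683, -19683)·P⁻¹ = [[39366, -98415], [19683, -39366]] · [[-2, 5], [1, -2]] = [[-177147, 393660], [-78732, 177147]].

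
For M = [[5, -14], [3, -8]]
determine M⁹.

[[3065, -7154], [1533, -3578]]

tr M = -3 and det M = 2, so the characteristic polynomial is λ² − (-3)λ + (2) with roots -2 and -1.
Eigenvectors give P = [[-2, -7], [-1, -3]] with P⁻¹ = [[3, -7], [-1, 2]], and M = P·diag(-2, -1)·P⁻¹.
Then M⁹ = P·diag(-512, -1)·P⁻¹ = [[1024, 7], [512, 3]] · [[3, -7], [-1, 2]] = [[3065, -7154], [1533, -3578]].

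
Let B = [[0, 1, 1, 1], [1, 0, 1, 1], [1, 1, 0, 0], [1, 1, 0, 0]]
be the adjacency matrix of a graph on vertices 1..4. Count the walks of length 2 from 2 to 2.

The number of length-2 walks from vertex 2 to vertex 2 is entry (2,2) of B², where B is the adjacency matrix.
B² = [[3, 2, 1, 1], [2, 3, 1, 1], [1, 1, 2, 2], [1, 1, 2, 2]]

3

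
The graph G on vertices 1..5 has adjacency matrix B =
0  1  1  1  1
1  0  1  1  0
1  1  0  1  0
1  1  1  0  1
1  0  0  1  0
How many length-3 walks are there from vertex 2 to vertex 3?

7

The number of length-3 walks from vertex 2 to vertex 3 is entry (2,3) of B³, where B is the adjacency matrix.
B² = [[4, 2, 2, 3, 1], [2, 3, 2, 2, 2], [2, 2, 3, 2, 2], [3, 2, 2, 4, 1], [1, 2, 2, 1, 2]]
B³ = [[8, 9, 9, 9, 7], [9, 6, 7, 9, 4], [9, 7, 6, 9, 4], [9, 9, 9, 8, 7], [7, 4, 4, 7, 2]]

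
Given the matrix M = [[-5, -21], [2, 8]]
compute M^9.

[[-3065, -10731], [1022, 3578]]

tr M = 3 and det M = 2, so the characteristic polynomial is λ² − (3)λ + (2) with roots 2 and 1.
Eigenvectors give P = [[-3, 7], [1, -2]] with P⁻¹ = [[2, 7], [1, 3]], and M = P·diag(2, 1)·P⁻¹.
Then M^9 = P·diag(512, 1)·P⁻¹ = [[-1536, 7], [512, -2]] · [[2, 7], [1, 3]] = [[-3065, -10731], [1022, 3578]].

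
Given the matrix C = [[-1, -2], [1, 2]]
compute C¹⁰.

[[-1, -2], [1, 2]]

C² = C (a projection; rank 1, trace 1), so C¹⁰ = C.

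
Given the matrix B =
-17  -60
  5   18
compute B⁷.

tr B = 1 and det B = -6, so the characteristic polynomial is λ² − (1)λ + (-6) with roots 3 and -2.
Eigenvectors give P = [[-3, -4], [1, 1]] with P⁻¹ = [[1, 4], [-1, -3]], and B = P·diag(3, -2)·P⁻¹.
Then B⁷ = P·diag(2187, -128)·P⁻¹ = [[-6561, 512], [2187, -128]] · [[1, 4], [-1, -3]] = [[-7073, -27780], [2315, 9132]].

[[-7073, -27780], [2315, 9132]]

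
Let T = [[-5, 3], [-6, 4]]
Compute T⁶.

[[127, -63], [126, -62]]

tr T = -1 and det T = -2, so the characteristic polynomial is λ² − (-1)λ + (-2) with roots -2 and 1.
Eigenvectors give P = [[1, -1], [1, -2]] with P⁻¹ = [[2, -1], [1, -1]], and T = P·diag(-2, 1)·P⁻¹.
Then T⁶ = P·diag(64, 1)·P⁻¹ = [[64, -1], [64, -2]] · [[2, -1], [1, -1]] = [[127, -63], [126, -62]].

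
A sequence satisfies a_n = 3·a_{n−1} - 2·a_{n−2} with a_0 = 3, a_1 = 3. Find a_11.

3

With companion matrix C = [[3, -2], [1, 0]], [a_n, a_{n−1}]ᵀ = C·[a_{n−1}, a_{n−2}]ᵀ, so [a_11, a_10]ᵀ = C¹⁰·[a_1, a_0]ᵀ.
C¹⁰ = [[2047, -2046], [1023, -1022]], giving [a_11, a_10]ᵀ = [[3], [3]].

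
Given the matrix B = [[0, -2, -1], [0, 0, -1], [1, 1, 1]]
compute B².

[[-1, -1, 1], [-1, -1, -1], [1, -1, -1]]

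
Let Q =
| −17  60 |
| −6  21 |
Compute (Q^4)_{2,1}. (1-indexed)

tr Q = 4 and det Q = 3, so the characteristic polynomial is λ² − (4)λ + (3) with roots 1 and 3.
Eigenvectors give P = [[10, 3], [3, 1]] with P⁻¹ = [[1, −3], [−3, 10]], and Q = P·diag(1, 3)·P⁻¹.
Then Q^4 = P·diag(1, 81)·P⁻¹ = [[10, 243], [3, 81]] · [[1, −3], [−3, 10]] = [[−719, 2400], [−240, 801]].

−240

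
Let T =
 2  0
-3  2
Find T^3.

[[8, 0], [-36, 8]]

T^2 = [[4, 0], [-12, 4]]
T^3 = [[8, 0], [-36, 8]]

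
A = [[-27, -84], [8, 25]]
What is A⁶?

tr A = -2 and det A = -3, so the characteristic polynomial is λ² − (-2)λ + (-3) with roots -3 and 1.
Eigenvectors give P = [[7, -3], [-2, 1]] with P⁻¹ = [[1, 3], [2, 7]], and A = P·diag(-3, 1)·P⁻¹.
Then A⁶ = P·diag(729, 1)·P⁻¹ = [[5103, -3], [-1458, 1]] · [[1, 3], [2, 7]] = [[5097, 15288], [-1456, -4367]].

[[5097, 15288], [-1456, -4367]]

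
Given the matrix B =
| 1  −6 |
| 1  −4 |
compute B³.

tr B = −3 and det B = 2, so the characteristic polynomial is λ² − (−3)λ + (2) with roots −2 and −1.
Eigenvectors give P = [[−2, −3], [−1, −1]] with P⁻¹ = [[1, −3], [−1, 2]], and B = P·diag(−2, −1)·P⁻¹.
Then B³ = P·diag(−8, −1)·P⁻¹ = [[16, 3], [8, 1]] · [[1, −3], [−1, 2]] = [[13, −42], [7, −22]].

[[13, −42], [7, −22]]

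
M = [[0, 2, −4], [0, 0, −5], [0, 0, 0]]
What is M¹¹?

[[0, 0, 0], [0, 0, 0], [0, 0, 0]]

M is strictly triangular, hence nilpotent: M³ = 0, so M¹¹ = 0.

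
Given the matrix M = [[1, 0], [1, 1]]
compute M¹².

[[1, 0], [12, 1]]

M = I + N where N = [[0, 0], [1, 0]] is strictly lower-triangular, so N² = 0.
(I + N)¹² = I + 12·N = [[1, 0], [12, 1]].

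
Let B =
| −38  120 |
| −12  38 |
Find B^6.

[[64, 0], [0, 64]]

tr B = 0 and det B = −4, so the characteristic polynomial is λ² − (0)λ + (−4) with roots 2 and −2.
Eigenvectors give P = [[−3, −10], [−1, −3]] with P⁻¹ = [[3, −10], [−1, 3]], and B = P·diag(2, −2)·P⁻¹.
Then B^6 = P·diag(64, 64)·P⁻¹ = [[−192, −640], [−64, −192]] · [[3, −10], [−1, 3]] = [[64, 0], [0, 64]].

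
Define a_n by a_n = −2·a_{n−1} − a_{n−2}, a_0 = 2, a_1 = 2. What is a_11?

With companion matrix C = [[−2, −1], [1, 0]], [a_n, a_{n−1}]ᵀ = C·[a_{n−1}, a_{n−2}]ᵀ, so [a_11, a_10]ᵀ = C^10·[a_1, a_0]ᵀ.
C^10 = [[11, 10], [−10, −9]], giving [a_11, a_10]ᵀ = [[42], [−38]].

42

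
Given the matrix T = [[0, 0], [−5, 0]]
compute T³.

T is strictly triangular, hence nilpotent: T² = 0, so T³ = 0.

[[0, 0], [0, 0]]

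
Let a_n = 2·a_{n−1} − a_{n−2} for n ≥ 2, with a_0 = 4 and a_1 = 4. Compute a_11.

4

With companion matrix Q = [[2, −1], [1, 0]], [a_n, a_{n−1}]ᵀ = Q·[a_{n−1}, a_{n−2}]ᵀ, so [a_11, a_10]ᵀ = Q¹⁰·[a_1, a_0]ᵀ.
Q¹⁰ = [[11, −10], [10, −9]], giving [a_11, a_10]ᵀ = [[4], [4]].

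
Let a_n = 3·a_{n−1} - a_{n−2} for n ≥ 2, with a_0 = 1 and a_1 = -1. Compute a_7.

With companion matrix T = [[3, -1], [1, 0]], [a_n, a_{n−1}]ᵀ = T·[a_{n−1}, a_{n−2}]ᵀ, so [a_7, a_6]ᵀ = T⁶·[a_1, a_0]ᵀ.
T⁶ = [[377, -144], [144, -55]], giving [a_7, a_6]ᵀ = [[-521], [-199]].

-521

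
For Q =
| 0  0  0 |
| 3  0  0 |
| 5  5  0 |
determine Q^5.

[[0, 0, 0], [0, 0, 0], [0, 0, 0]]

Q is strictly triangular, hence nilpotent: Q^3 = 0, so Q^5 = 0.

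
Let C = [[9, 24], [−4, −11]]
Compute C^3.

[[57, 168], [−28, −83]]

tr C = −2 and det C = −3, so the characteristic polynomial is λ² − (−2)λ + (−3) with roots 1 and −3.
Eigenvectors give P = [[−3, −2], [1, 1]] with P⁻¹ = [[−1, −2], [1, 3]], and C = P·diag(1, −3)·P⁻¹.
Then C^3 = P·diag(1, −27)·P⁻¹ = [[−3, 54], [1, −27]] · [[−1, −2], [1, 3]] = [[57, 168], [−28, −83]].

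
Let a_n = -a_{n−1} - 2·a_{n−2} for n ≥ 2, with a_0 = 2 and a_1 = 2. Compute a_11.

2

With companion matrix T = [[-1, -2], [1, 0]], [a_n, a_{n−1}]ᵀ = T·[a_{n−1}, a_{n−2}]ᵀ, so [a_11, a_10]ᵀ = T^10·[a_1, a_0]ᵀ.
T^10 = [[23, -22], [11, 34]], giving [a_11, a_10]ᵀ = [[2], [90]].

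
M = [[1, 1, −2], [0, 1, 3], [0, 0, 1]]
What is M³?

M = I + N where N = [[0, 1, −2], [0, 0, 3], [0, 0, 0]] is strictly upper-triangular, so N³ = 0.
(I + N)³ = I + 3·N + 3·N² = [[1, 3, 3], [0, 1, 9], [0, 0, 1]].

[[1, 3, 3], [0, 1, 9], [0, 0, 1]]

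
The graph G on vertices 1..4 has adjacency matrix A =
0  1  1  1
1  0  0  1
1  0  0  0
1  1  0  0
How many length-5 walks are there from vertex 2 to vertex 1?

17

The number of length-5 walks from vertex 2 to vertex 1 is entry (2,1) of A⁵, where A is the adjacency matrix.
A² = [[3, 1, 0, 1], [1, 2, 1, 1], [0, 1, 1, 1], [1, 1, 1, 2]]
A³ = [[2, 4, 3, 4], [4, 2, 1, 3], [3, 1, 0, 1], [4, 3, 1, 2]]
A⁴ = [[11, 6, 2, 6], [6, 7, 4, 6], [2, 4, 3, 4], [6, 6, 4, 7]]
A⁵ = [[14, 17, 11, 17], [17, 12, 6, 13], [11, 6, 2, 6], [17, 13, 6, 12]]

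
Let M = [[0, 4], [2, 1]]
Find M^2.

[[8, 4], [2, 9]]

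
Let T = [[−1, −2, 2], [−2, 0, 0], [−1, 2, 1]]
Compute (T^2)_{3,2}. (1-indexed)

4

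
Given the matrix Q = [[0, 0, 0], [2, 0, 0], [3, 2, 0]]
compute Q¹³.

Q is strictly triangular, hence nilpotent: Q³ = 0, so Q¹³ = 0.

[[0, 0, 0], [0, 0, 0], [0, 0, 0]]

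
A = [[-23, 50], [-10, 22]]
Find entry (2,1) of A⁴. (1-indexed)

tr A = -1 and det A = -6, so the characteristic polynomial is λ² − (-1)λ + (-6) with roots 2 and -3.
Eigenvectors give P = [[-2, 5], [-1, 2]] with P⁻¹ = [[2, -5], [1, -2]], and A = P·diag(2, -3)·P⁻¹.
Then A⁴ = P·diag(16, 81)·P⁻¹ = [[-32, 405], [-16, 162]] · [[2, -5], [1, -2]] = [[341, -650], [130, -244]].

130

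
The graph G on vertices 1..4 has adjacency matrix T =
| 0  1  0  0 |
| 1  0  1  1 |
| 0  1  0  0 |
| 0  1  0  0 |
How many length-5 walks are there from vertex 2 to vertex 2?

The number of length-5 walks from vertex 2 to vertex 2 is entry (2,2) of T⁵, where T is the adjacency matrix.
T² = [[1, 0, 1, 1], [0, 3, 0, 0], [1, 0, 1, 1], [1, 0, 1, 1]]
T³ = [[0, 3, 0, 0], [3, 0, 3, 3], [0, 3, 0, 0], [0, 3, 0, 0]]
T⁴ = [[3, 0, 3, 3], [0, 9, 0, 0], [3, 0, 3, 3], [3, 0, 3, 3]]
T⁵ = [[0, 9, 0, 0], [9, 0, 9, 9], [0, 9, 0, 0], [0, 9, 0, 0]]

0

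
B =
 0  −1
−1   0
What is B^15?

B² = I (check: tr B = 0 and det B = −1), so B^15 = B since 15 is odd.

[[0, −1], [−1, 0]]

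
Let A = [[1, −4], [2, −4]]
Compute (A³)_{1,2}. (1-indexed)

A² = [[−7, 12], [−6, 8]]
A³ = [[17, −20], [10, −8]]

−20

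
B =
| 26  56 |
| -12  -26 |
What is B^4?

[[16, 0], [0, 16]]

tr B = 0 and det B = -4, so the characteristic polynomial is λ² − (0)λ + (-4) with roots -2 and 2.
Eigenvectors give P = [[2, 7], [-1, -3]] with P⁻¹ = [[-3, -7], [1, 2]], and B = P·diag(-2, 2)·P⁻¹.
Then B^4 = P·diag(16, 16)·P⁻¹ = [[32, 112], [-16, -48]] · [[-3, -7], [1, 2]] = [[16, 0], [0, 16]].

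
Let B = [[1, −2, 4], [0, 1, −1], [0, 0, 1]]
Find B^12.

[[1, −24, 180], [0, 1, −12], [0, 0, 1]]

B = I + N where N = [[0, −2, 4], [0, 0, −1], [0, 0, 0]] is strictly upper-triangular, so N^3 = 0.
(I + N)^12 = I + 12·N + 66·N^2 = [[1, −24, 180], [0, 1, −12], [0, 0, 1]].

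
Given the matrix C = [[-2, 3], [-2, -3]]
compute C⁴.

C² = [[-2, -15], [10, 3]]
C³ = [[34, 39], [-26, 21]]
C⁴ = [[-146, -15], [10, -141]]

[[-146, -15], [10, -141]]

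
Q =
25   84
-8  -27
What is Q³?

tr Q = -2 and det Q = -3, so the characteristic polynomial is λ² − (-2)λ + (-3) with roots -3 and 1.
Eigenvectors give P = [[-3, -7], [1, 2]] with P⁻¹ = [[2, 7], [-1, -3]], and Q = P·diag(-3, 1)·P⁻¹.
Then Q³ = P·diag(-27, 1)·P⁻¹ = [[81, -7], [-27, 2]] · [[2, 7], [-1, -3]] = [[169, 588], [-56, -195]].

[[169, 588], [-56, -195]]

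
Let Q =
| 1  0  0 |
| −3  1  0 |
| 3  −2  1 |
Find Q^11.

[[1, 0, 0], [−33, 1, 0], [363, −22, 1]]

Q = I + N where N = [[0, 0, 0], [−3, 0, 0], [3, −2, 0]] is strictly lower-triangular, so N^3 = 0.
(I + N)^11 = I + 11·N + 55·N^2 = [[1, 0, 0], [−33, 1, 0], [363, −22, 1]].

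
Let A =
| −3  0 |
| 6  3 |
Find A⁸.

[[6561, 0], [0, 6561]]

tr A = 0 and det A = −9, so the characteristic polynomial is λ² − (0)λ + (−9) with roots 3 and −3.
Eigenvectors give P = [[0, −1], [1, 1]] with P⁻¹ = [[1, 1], [−1, 0]], and A = P·diag(3, −3)·P⁻¹.
Then A⁸ = P·diag(6561, 6561)·P⁻¹ = [[0, −6561], [6561, 6561]] · [[1, 1], [−1, 0]] = [[6561, 0], [0, 6561]].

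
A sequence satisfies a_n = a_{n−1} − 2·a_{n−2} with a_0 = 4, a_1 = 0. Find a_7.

−40

With companion matrix B = [[1, −2], [1, 0]], [a_n, a_{n−1}]ᵀ = B·[a_{n−1}, a_{n−2}]ᵀ, so [a_7, a_6]ᵀ = B^6·[a_1, a_0]ᵀ.
B^6 = [[7, −10], [5, 2]], giving [a_7, a_6]ᵀ = [[−40], [8]].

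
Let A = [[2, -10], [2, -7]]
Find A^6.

tr A = -5 and det A = 6, so the characteristic polynomial is λ² − (-5)λ + (6) with roots -3 and -2.
Eigenvectors give P = [[2, -5], [1, -2]] with P⁻¹ = [[-2, 5], [-1, 2]], and A = P·diag(-3, -2)·P⁻¹.
Then A^6 = P·diag(729, 64)·P⁻¹ = [[1458, -320], [729, -128]] · [[-2, 5], [-1, 2]] = [[-2596, 6650], [-1330, 3389]].

[[-2596, 6650], [-1330, 3389]]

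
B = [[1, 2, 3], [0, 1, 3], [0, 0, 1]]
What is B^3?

[[1, 6, 27], [0, 1, 9], [0, 0, 1]]

B = I + N where N = [[0, 2, 3], [0, 0, 3], [0, 0, 0]] is strictly upper-triangular, so N^3 = 0.
(I + N)^3 = I + 3·N + 3·N^2 = [[1, 6, 27], [0, 1, 9], [0, 0, 1]].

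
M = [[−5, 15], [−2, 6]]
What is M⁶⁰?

[[−5, 15], [−2, 6]]

M² = M (a projection; rank 1, trace 1), so M⁶⁰ = M.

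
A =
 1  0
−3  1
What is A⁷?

[[1, 0], [−21, 1]]

A = I + N where N = [[0, 0], [−3, 0]] is strictly lower-triangular, so N² = 0.
(I + N)⁷ = I + 7·N = [[1, 0], [−21, 1]].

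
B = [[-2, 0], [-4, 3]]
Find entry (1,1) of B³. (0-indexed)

B² = [[4, 0], [-4, 9]]
B³ = [[-8, 0], [-28, 27]]

27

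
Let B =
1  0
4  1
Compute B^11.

[[1, 0], [44, 1]]

B = I + N where N = [[0, 0], [4, 0]] is strictly lower-triangular, so N^2 = 0.
(I + N)^11 = I + 11·N = [[1, 0], [44, 1]].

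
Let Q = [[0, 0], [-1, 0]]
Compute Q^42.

Q is strictly triangular, hence nilpotent: Q^2 = 0, so Q^42 = 0.

[[0, 0], [0, 0]]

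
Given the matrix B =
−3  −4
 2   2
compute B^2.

[[1, 4], [−2, −4]]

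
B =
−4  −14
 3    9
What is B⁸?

tr B = 5 and det B = 6, so the characteristic polynomial is λ² − (5)λ + (6) with roots 2 and 3.
Eigenvectors give P = [[7, 2], [−3, −1]] with P⁻¹ = [[1, 2], [−3, −7]], and B = P·diag(2, 3)·P⁻¹.
Then B⁸ = P·diag(256, 6561)·P⁻¹ = [[1792, 13122], [−768, −6561]] · [[1, 2], [−3, −7]] = [[−37574, −88270], [18915, 44391]].

[[−37574, −88270], [18915, 44391]]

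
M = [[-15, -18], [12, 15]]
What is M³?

[[-135, -162], [108, 135]]

tr M = 0 and det M = -9, so the characteristic polynomial is λ² − (0)λ + (-9) with roots 3 and -3.
Eigenvectors give P = [[1, -3], [-1, 2]] with P⁻¹ = [[-2, -3], [-1, -1]], and M = P·diag(3, -3)·P⁻¹.
Then M³ = P·diag(27, -27)·P⁻¹ = [[27, 81], [-27, -54]] · [[-2, -3], [-1, -1]] = [[-135, -162], [108, 135]].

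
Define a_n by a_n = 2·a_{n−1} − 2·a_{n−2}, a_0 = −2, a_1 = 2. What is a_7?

−48

With companion matrix M = [[2, −2], [1, 0]], [a_n, a_{n−1}]ᵀ = M·[a_{n−1}, a_{n−2}]ᵀ, so [a_7, a_6]ᵀ = M^6·[a_1, a_0]ᵀ.
M^6 = [[−8, 16], [−8, 8]], giving [a_7, a_6]ᵀ = [[−48], [−32]].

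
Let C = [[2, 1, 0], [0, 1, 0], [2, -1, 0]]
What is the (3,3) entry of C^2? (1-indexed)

0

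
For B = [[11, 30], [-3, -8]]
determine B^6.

[[631, 1890], [-189, -566]]

tr B = 3 and det B = 2, so the characteristic polynomial is λ² − (3)λ + (2) with roots 2 and 1.
Eigenvectors give P = [[10, -3], [-3, 1]] with P⁻¹ = [[1, 3], [3, 10]], and B = P·diag(2, 1)·P⁻¹.
Then B^6 = P·diag(64, 1)·P⁻¹ = [[640, -3], [-192, 1]] · [[1, 3], [3, 10]] = [[631, 1890], [-189, -566]].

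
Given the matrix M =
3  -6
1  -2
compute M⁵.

M² = M (a projection; rank 1, trace 1), so M⁵ = M.

[[3, -6], [1, -2]]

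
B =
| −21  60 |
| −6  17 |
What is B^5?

[[−2421, 7260], [−726, 2177]]

tr B = −4 and det B = 3, so the characteristic polynomial is λ² − (−4)λ + (3) with roots −3 and −1.
Eigenvectors give P = [[10, 3], [3, 1]] with P⁻¹ = [[1, −3], [−3, 10]], and B = P·diag(−3, −1)·P⁻¹.
Then B^5 = P·diag(−243, −1)·P⁻¹ = [[−2430, −3], [−729, −1]] · [[1, −3], [−3, 10]] = [[−2421, 7260], [−726, 2177]].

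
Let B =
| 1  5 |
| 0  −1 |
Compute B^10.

[[1, 0], [0, 1]]

B² = I (check: tr B = 0 and det B = −1), so B^10 = I since 10 is even.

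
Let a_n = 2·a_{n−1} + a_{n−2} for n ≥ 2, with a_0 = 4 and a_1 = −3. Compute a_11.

With companion matrix Q = [[2, 1], [1, 0]], [a_n, a_{n−1}]ᵀ = Q·[a_{n−1}, a_{n−2}]ᵀ, so [a_11, a_10]ᵀ = Q^10·[a_1, a_0]ᵀ.
Q^10 = [[5741, 2378], [2378, 985]], giving [a_11, a_10]ᵀ = [[−7711], [−3194]].

−7711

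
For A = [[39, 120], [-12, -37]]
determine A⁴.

[[801, 2400], [-240, -719]]

tr A = 2 and det A = -3, so the characteristic polynomial is λ² − (2)λ + (-3) with roots -1 and 3.
Eigenvectors give P = [[-3, 10], [1, -3]] with P⁻¹ = [[3, 10], [1, 3]], and A = P·diag(-1, 3)·P⁻¹.
Then A⁴ = P·diag(1, 81)·P⁻¹ = [[-3, 810], [1, -243]] · [[3, 10], [1, 3]] = [[801, 2400], [-240, -719]].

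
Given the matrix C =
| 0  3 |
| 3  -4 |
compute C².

[[9, -12], [-12, 25]]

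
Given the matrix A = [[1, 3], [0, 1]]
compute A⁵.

A = I + N where N = [[0, 3], [0, 0]] is strictly upper-triangular, so N² = 0.
(I + N)⁵ = I + 5·N = [[1, 15], [0, 1]].

[[1, 15], [0, 1]]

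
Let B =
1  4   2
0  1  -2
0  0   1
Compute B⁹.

B = I + N where N = [[0, 4, 2], [0, 0, -2], [0, 0, 0]] is strictly upper-triangular, so N³ = 0.
(I + N)⁹ = I + 9·N + 36·N² = [[1, 36, -270], [0, 1, -18], [0, 0, 1]].

[[1, 36, -270], [0, 1, -18], [0, 0, 1]]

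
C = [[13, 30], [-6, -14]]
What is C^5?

tr C = -1 and det C = -2, so the characteristic polynomial is λ² − (-1)λ + (-2) with roots 1 and -2.
Eigenvectors give P = [[-5, 2], [2, -1]] with P⁻¹ = [[-1, -2], [-2, -5]], and C = P·diag(1, -2)·P⁻¹.
Then C^5 = P·diag(1, -32)·P⁻¹ = [[-5, -64], [2, 32]] · [[-1, -2], [-2, -5]] = [[133, 330], [-66, -164]].

[[133, 330], [-66, -164]]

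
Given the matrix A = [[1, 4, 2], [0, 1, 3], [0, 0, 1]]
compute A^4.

A = I + N where N = [[0, 4, 2], [0, 0, 3], [0, 0, 0]] is strictly upper-triangular, so N^3 = 0.
(I + N)^4 = I + 4·N + 6·N^2 = [[1, 16, 80], [0, 1, 12], [0, 0, 1]].

[[1, 16, 80], [0, 1, 12], [0, 0, 1]]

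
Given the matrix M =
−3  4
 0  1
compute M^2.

[[9, −8], [0, 1]]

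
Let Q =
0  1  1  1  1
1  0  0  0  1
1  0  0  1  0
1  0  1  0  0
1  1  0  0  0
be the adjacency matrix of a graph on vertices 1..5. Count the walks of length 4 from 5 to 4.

The number of length-4 walks from vertex 5 to vertex 4 is entry (5,4) of Q⁴, where Q is the adjacency matrix.
Q² = [[4, 1, 1, 1, 1], [1, 2, 1, 1, 1], [1, 1, 2, 1, 1], [1, 1, 1, 2, 1], [1, 1, 1, 1, 2]]
Q³ = [[4, 5, 5, 5, 5], [5, 2, 2, 2, 3], [5, 2, 2, 3, 2], [5, 2, 3, 2, 2], [5, 3, 2, 2, 2]]
Q⁴ = [[20, 9, 9, 9, 9], [9, 8, 7, 7, 7], [9, 7, 8, 7, 7], [9, 7, 7, 8, 7], [9, 7, 7, 7, 8]]

7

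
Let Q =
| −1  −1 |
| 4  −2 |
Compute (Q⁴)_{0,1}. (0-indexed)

−9

Q² = [[−3, 3], [−12, 0]]
Q³ = [[15, −3], [12, 12]]
Q⁴ = [[−27, −9], [36, −36]]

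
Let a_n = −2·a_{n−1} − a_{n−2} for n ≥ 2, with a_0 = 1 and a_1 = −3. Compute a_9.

With companion matrix B = [[−2, −1], [1, 0]], [a_n, a_{n−1}]ᵀ = B·[a_{n−1}, a_{n−2}]ᵀ, so [a_9, a_8]ᵀ = B^8·[a_1, a_0]ᵀ.
B^8 = [[9, 8], [−8, −7]], giving [a_9, a_8]ᵀ = [[−19], [17]].

−19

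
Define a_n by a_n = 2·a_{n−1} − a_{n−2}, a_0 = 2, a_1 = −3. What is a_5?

−23

With companion matrix C = [[2, −1], [1, 0]], [a_n, a_{n−1}]ᵀ = C·[a_{n−1}, a_{n−2}]ᵀ, so [a_5, a_4]ᵀ = C⁴·[a_1, a_0]ᵀ.
C⁴ = [[5, −4], [4, −3]], giving [a_5, a_4]ᵀ = [[−23], [−18]].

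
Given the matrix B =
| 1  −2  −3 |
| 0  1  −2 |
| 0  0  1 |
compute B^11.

B = I + N where N = [[0, −2, −3], [0, 0, −2], [0, 0, 0]] is strictly upper-triangular, so N^3 = 0.
(I + N)^11 = I + 11·N + 55·N^2 = [[1, −22, 187], [0, 1, −22], [0, 0, 1]].

[[1, −22, 187], [0, 1, −22], [0, 0, 1]]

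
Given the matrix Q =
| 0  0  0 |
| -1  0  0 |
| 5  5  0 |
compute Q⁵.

Q is strictly triangular, hence nilpotent: Q³ = 0, so Q⁵ = 0.

[[0, 0, 0], [0, 0, 0], [0, 0, 0]]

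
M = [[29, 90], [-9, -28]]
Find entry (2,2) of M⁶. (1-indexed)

-566

tr M = 1 and det M = -2, so the characteristic polynomial is λ² − (1)λ + (-2) with roots -1 and 2.
Eigenvectors give P = [[-3, 10], [1, -3]] with P⁻¹ = [[3, 10], [1, 3]], and M = P·diag(-1, 2)·P⁻¹.
Then M⁶ = P·diag(1, 64)·P⁻¹ = [[-3, 640], [1, -192]] · [[3, 10], [1, 3]] = [[631, 1890], [-189, -566]].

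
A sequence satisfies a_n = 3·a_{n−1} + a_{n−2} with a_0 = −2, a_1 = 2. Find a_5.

With companion matrix T = [[3, 1], [1, 0]], [a_n, a_{n−1}]ᵀ = T·[a_{n−1}, a_{n−2}]ᵀ, so [a_5, a_4]ᵀ = T⁴·[a_1, a_0]ᵀ.
T⁴ = [[109, 33], [33, 10]], giving [a_5, a_4]ᵀ = [[152], [46]].

152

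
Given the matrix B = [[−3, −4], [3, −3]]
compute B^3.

B^2 = [[−3, 24], [−18, −3]]
B^3 = [[81, −60], [45, 81]]

[[81, −60], [45, 81]]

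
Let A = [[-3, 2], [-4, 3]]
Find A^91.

[[-3, 2], [-4, 3]]

A² = I (check: tr A = 0 and det A = -1), so A^91 = A since 91 is odd.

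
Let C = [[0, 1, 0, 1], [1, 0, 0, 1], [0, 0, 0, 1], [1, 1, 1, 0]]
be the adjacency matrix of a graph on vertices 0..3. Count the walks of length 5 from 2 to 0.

6

The number of length-5 walks from vertex 2 to vertex 0 is entry (2,0) of C^5, where C is the adjacency matrix.
C^2 = [[2, 1, 1, 1], [1, 2, 1, 1], [1, 1, 1, 0], [1, 1, 0, 3]]
C^3 = [[2, 3, 1, 4], [3, 2, 1, 4], [1, 1, 0, 3], [4, 4, 3, 2]]
C^4 = [[7, 6, 4, 6], [6, 7, 4, 6], [4, 4, 3, 2], [6, 6, 2, 11]]
C^5 = [[12, 13, 6, 17], [13, 12, 6, 17], [6, 6, 2, 11], [17, 17, 11, 14]]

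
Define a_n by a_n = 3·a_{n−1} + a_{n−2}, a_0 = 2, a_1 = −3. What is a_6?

−862

With companion matrix M = [[3, 1], [1, 0]], [a_n, a_{n−1}]ᵀ = M·[a_{n−1}, a_{n−2}]ᵀ, so [a_6, a_5]ᵀ = M⁵·[a_1, a_0]ᵀ.
M⁵ = [[360, 109], [109, 33]], giving [a_6, a_5]ᵀ = [[−862], [−261]].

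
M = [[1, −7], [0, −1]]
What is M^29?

[[1, −7], [0, −1]]

M² = I (check: tr M = 0 and det M = −1), so M^29 = M since 29 is odd.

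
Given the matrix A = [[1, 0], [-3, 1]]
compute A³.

[[1, 0], [-9, 1]]

A = I + N where N = [[0, 0], [-3, 0]] is strictly lower-triangular, so N² = 0.
(I + N)³ = I + 3·N = [[1, 0], [-9, 1]].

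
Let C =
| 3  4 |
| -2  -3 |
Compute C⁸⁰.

C² = I (check: tr C = 0 and det C = -1), so C⁸⁰ = I since 80 is even.

[[1, 0], [0, 1]]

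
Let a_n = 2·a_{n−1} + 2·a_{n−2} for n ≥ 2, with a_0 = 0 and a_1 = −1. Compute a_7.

−328

With companion matrix Q = [[2, 2], [1, 0]], [a_n, a_{n−1}]ᵀ = Q·[a_{n−1}, a_{n−2}]ᵀ, so [a_7, a_6]ᵀ = Q^6·[a_1, a_0]ᵀ.
Q^6 = [[328, 240], [120, 88]], giving [a_7, a_6]ᵀ = [[−328], [−120]].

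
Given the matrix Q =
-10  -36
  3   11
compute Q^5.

[[-100, -396], [33, 131]]

tr Q = 1 and det Q = -2, so the characteristic polynomial is λ² − (1)λ + (-2) with roots 2 and -1.
Eigenvectors give P = [[-3, 4], [1, -1]] with P⁻¹ = [[1, 4], [1, 3]], and Q = P·diag(2, -1)·P⁻¹.
Then Q^5 = P·diag(32, -1)·P⁻¹ = [[-96, -4], [32, 1]] · [[1, 4], [1, 3]] = [[-100, -396], [33, 131]].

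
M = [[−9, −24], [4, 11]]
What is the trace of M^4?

tr M = 2 and det M = −3, so the characteristic polynomial is λ² − (2)λ + (−3) with roots 3 and −1.
Eigenvectors give P = [[−2, 3], [1, −1]] with P⁻¹ = [[1, 3], [1, 2]], and M = P·diag(3, −1)·P⁻¹.
Then M^4 = P·diag(81, 1)·P⁻¹ = [[−162, 3], [81, −1]] · [[1, 3], [1, 2]] = [[−159, −480], [80, 241]].

82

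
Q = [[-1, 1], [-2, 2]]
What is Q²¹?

[[-1, 1], [-2, 2]]

Q² = Q (a projection; rank 1, trace 1), so Q²¹ = Q.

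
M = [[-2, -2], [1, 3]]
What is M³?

[[-6, -10], [5, 19]]

M² = [[2, -2], [1, 7]]
M³ = [[-6, -10], [5, 19]]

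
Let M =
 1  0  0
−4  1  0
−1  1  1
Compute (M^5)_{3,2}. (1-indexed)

M = I + N where N = [[0, 0, 0], [−4, 0, 0], [−1, 1, 0]] is strictly lower-triangular, so N^3 = 0.
(I + N)^5 = I + 5·N + 10·N^2 = [[1, 0, 0], [−20, 1, 0], [−45, 5, 1]].

5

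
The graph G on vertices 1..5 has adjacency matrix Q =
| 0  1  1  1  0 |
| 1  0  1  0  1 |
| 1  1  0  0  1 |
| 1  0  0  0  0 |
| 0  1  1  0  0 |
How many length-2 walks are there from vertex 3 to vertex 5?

The number of length-2 walks from vertex 3 to vertex 5 is entry (3,5) of Q^2, where Q is the adjacency matrix.
Q^2 = [[3, 1, 1, 0, 2], [1, 3, 2, 1, 1], [1, 2, 3, 1, 1], [0, 1, 1, 1, 0], [2, 1, 1, 0, 2]]

1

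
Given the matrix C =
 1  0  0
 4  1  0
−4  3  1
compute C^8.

[[1, 0, 0], [32, 1, 0], [304, 24, 1]]

C = I + N where N = [[0, 0, 0], [4, 0, 0], [−4, 3, 0]] is strictly lower-triangular, so N^3 = 0.
(I + N)^8 = I + 8·N + 28·N^2 = [[1, 0, 0], [32, 1, 0], [304, 24, 1]].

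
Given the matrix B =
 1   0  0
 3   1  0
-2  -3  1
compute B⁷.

B = I + N where N = [[0, 0, 0], [3, 0, 0], [-2, -3, 0]] is strictly lower-triangular, so N³ = 0.
(I + N)⁷ = I + 7·N + 21·N² = [[1, 0, 0], [21, 1, 0], [-203, -21, 1]].

[[1, 0, 0], [21, 1, 0], [-203, -21, 1]]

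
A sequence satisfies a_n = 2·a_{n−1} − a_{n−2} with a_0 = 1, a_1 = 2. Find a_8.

With companion matrix M = [[2, −1], [1, 0]], [a_n, a_{n−1}]ᵀ = M·[a_{n−1}, a_{n−2}]ᵀ, so [a_8, a_7]ᵀ = M^7·[a_1, a_0]ᵀ.
M^7 = [[8, −7], [7, −6]], giving [a_8, a_7]ᵀ = [[9], [8]].

9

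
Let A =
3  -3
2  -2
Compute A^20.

[[3, -3], [2, -2]]

A² = A (a projection; rank 1, trace 1), so A^20 = A.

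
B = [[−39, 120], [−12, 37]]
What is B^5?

tr B = −2 and det B = −3, so the characteristic polynomial is λ² − (−2)λ + (−3) with roots −3 and 1.
Eigenvectors give P = [[10, 3], [3, 1]] with P⁻¹ = [[1, −3], [−3, 10]], and B = P·diag(−3, 1)·P⁻¹.
Then B^5 = P·diag(−243, 1)·P⁻¹ = [[−2430, 3], [−729, 1]] · [[1, −3], [−3, 10]] = [[−2439, 7320], [−732, 2197]].

[[−2439, 7320], [−732, 2197]]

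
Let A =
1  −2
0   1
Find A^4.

[[1, −8], [0, 1]]

A = I + N where N = [[0, −2], [0, 0]] is strictly upper-triangular, so N^2 = 0.
(I + N)^4 = I + 4·N = [[1, −8], [0, 1]].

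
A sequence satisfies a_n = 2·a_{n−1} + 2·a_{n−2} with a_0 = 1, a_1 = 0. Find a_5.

With companion matrix C = [[2, 2], [1, 0]], [a_n, a_{n−1}]ᵀ = C·[a_{n−1}, a_{n−2}]ᵀ, so [a_5, a_4]ᵀ = C^4·[a_1, a_0]ᵀ.
C^4 = [[44, 32], [16, 12]], giving [a_5, a_4]ᵀ = [[32], [12]].

32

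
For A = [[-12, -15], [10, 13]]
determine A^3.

[[-78, -105], [70, 97]]

tr A = 1 and det A = -6, so the characteristic polynomial is λ² − (1)λ + (-6) with roots 3 and -2.
Eigenvectors give P = [[-1, 3], [1, -2]] with P⁻¹ = [[2, 3], [1, 1]], and A = P·diag(3, -2)·P⁻¹.
Then A^3 = P·diag(27, -8)·P⁻¹ = [[-27, -24], [27, 16]] · [[2, 3], [1, 1]] = [[-78, -105], [70, 97]].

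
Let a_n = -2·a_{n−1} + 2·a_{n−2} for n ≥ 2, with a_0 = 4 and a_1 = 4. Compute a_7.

352

With companion matrix Q = [[-2, 2], [1, 0]], [a_n, a_{n−1}]ᵀ = Q·[a_{n−1}, a_{n−2}]ᵀ, so [a_7, a_6]ᵀ = Q⁶·[a_1, a_0]ᵀ.
Q⁶ = [[328, -240], [-120, 88]], giving [a_7, a_6]ᵀ = [[352], [-128]].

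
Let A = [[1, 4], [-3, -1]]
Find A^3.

A^2 = [[-11, 0], [0, -11]]
A^3 = [[-11, -44], [33, 11]]

[[-11, -44], [33, 11]]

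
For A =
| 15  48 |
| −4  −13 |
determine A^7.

tr A = 2 and det A = −3, so the characteristic polynomial is λ² − (2)λ + (−3) with roots −1 and 3.
Eigenvectors give P = [[3, −4], [−1, 1]] with P⁻¹ = [[−1, −4], [−1, −3]], and A = P·diag(−1, 3)·P⁻¹.
Then A^7 = P·diag(−1, 2187)·P⁻¹ = [[−3, −8748], [1, 2187]] · [[−1, −4], [−1, −3]] = [[8751, 26256], [−2188, −6565]].

[[8751, 26256], [−2188, −6565]]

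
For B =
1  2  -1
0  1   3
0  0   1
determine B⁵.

B = I + N where N = [[0, 2, -1], [0, 0, 3], [0, 0, 0]] is strictly upper-triangular, so N³ = 0.
(I + N)⁵ = I + 5·N + 10·N² = [[1, 10, 55], [0, 1, 15], [0, 0, 1]].

[[1, 10, 55], [0, 1, 15], [0, 0, 1]]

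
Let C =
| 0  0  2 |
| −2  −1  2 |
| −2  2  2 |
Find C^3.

C^2 = [[−4, 4, 4], [−2, 5, −2], [−8, 2, 4]]
C^3 = [[−16, 4, 8], [−6, −9, 2], [−12, 6, −4]]

[[−16, 4, 8], [−6, −9, 2], [−12, 6, −4]]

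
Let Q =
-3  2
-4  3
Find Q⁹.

Q² = I (check: tr Q = 0 and det Q = -1), so Q⁹ = Q since 9 is odd.

[[-3, 2], [-4, 3]]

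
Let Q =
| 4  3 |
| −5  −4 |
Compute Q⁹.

[[4, 3], [−5, −4]]

Q² = I (check: tr Q = 0 and det Q = −1), so Q⁹ = Q since 9 is odd.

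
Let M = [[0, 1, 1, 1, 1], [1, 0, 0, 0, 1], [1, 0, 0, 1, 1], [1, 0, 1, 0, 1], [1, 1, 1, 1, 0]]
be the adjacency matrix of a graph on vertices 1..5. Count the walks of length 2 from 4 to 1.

The number of length-2 walks from vertex 4 to vertex 1 is entry (4,1) of M², where M is the adjacency matrix.
M² = [[4, 1, 2, 2, 3], [1, 2, 2, 2, 1], [2, 2, 3, 2, 2], [2, 2, 2, 3, 2], [3, 1, 2, 2, 4]]

2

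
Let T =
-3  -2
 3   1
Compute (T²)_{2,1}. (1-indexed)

-6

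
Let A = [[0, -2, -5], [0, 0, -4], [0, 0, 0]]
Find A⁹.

[[0, 0, 0], [0, 0, 0], [0, 0, 0]]

A is strictly triangular, hence nilpotent: A³ = 0, so A⁹ = 0.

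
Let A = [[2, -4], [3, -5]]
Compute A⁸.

tr A = -3 and det A = 2, so the characteristic polynomial is λ² − (-3)λ + (2) with roots -1 and -2.
Eigenvectors give P = [[4, 1], [3, 1]] with P⁻¹ = [[1, -1], [-3, 4]], and A = P·diag(-1, -2)·P⁻¹.
Then A⁸ = P·diag(1, 256)·P⁻¹ = [[4, 256], [3, 256]] · [[1, -1], [-3, 4]] = [[-764, 1020], [-765, 1021]].

[[-764, 1020], [-765, 1021]]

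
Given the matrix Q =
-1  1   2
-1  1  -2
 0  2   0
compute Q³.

[[-4, -4, -8], [4, -12, 8], [0, -8, -8]]

Q² = [[0, 4, -4], [0, -4, -4], [-2, 2, -4]]
Q³ = [[-4, -4, -8], [4, -12, 8], [0, -8, -8]]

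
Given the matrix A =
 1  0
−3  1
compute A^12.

A = I + N where N = [[0, 0], [−3, 0]] is strictly lower-triangular, so N^2 = 0.
(I + N)^12 = I + 12·N = [[1, 0], [−36, 1]].

[[1, 0], [−36, 1]]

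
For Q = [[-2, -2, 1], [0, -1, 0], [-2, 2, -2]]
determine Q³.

[[4, -20, 10], [0, -1, 0], [-20, -10, 4]]

Q² = [[2, 8, -4], [0, 1, 0], [8, -2, 2]]
Q³ = [[4, -20, 10], [0, -1, 0], [-20, -10, 4]]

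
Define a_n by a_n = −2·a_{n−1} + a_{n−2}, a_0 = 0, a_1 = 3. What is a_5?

With companion matrix C = [[−2, 1], [1, 0]], [a_n, a_{n−1}]ᵀ = C·[a_{n−1}, a_{n−2}]ᵀ, so [a_5, a_4]ᵀ = C⁴·[a_1, a_0]ᵀ.
C⁴ = [[29, −12], [−12, 5]], giving [a_5, a_4]ᵀ = [[87], [−36]].

87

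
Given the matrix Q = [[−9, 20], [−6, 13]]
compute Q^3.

tr Q = 4 and det Q = 3, so the characteristic polynomial is λ² − (4)λ + (3) with roots 3 and 1.
Eigenvectors give P = [[−5, 2], [−3, 1]] with P⁻¹ = [[1, −2], [3, −5]], and Q = P·diag(3, 1)·P⁻¹.
Then Q^3 = P·diag(27, 1)·P⁻¹ = [[−135, 2], [−81, 1]] · [[1, −2], [3, −5]] = [[−129, 260], [−78, 157]].

[[−129, 260], [−78, 157]]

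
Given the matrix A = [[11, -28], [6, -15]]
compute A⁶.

tr A = -4 and det A = 3, so the characteristic polynomial is λ² − (-4)λ + (3) with roots -3 and -1.
Eigenvectors give P = [[-2, 7], [-1, 3]] with P⁻¹ = [[3, -7], [1, -2]], and A = P·diag(-3, -1)·P⁻¹.
Then A⁶ = P·diag(729, 1)·P⁻¹ = [[-1458, 7], [-729, 3]] · [[3, -7], [1, -2]] = [[-4367, 10192], [-2184, 5097]].

[[-4367, 10192], [-2184, 5097]]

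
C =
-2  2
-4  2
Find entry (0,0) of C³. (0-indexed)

C² = [[-4, 0], [0, -4]]
C³ = [[8, -8], [16, -8]]

8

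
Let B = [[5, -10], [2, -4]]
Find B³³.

[[5, -10], [2, -4]]

B² = B (a projection; rank 1, trace 1), so B³³ = B.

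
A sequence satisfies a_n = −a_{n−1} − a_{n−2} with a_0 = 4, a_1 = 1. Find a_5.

With companion matrix C = [[−1, −1], [1, 0]], [a_n, a_{n−1}]ᵀ = C·[a_{n−1}, a_{n−2}]ᵀ, so [a_5, a_4]ᵀ = C⁴·[a_1, a_0]ᵀ.
C⁴ = [[−1, −1], [1, 0]], giving [a_5, a_4]ᵀ = [[−5], [1]].

−5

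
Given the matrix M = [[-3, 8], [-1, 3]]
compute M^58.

M² = I (check: tr M = 0 and det M = -1), so M^58 = I since 58 is even.

[[1, 0], [0, 1]]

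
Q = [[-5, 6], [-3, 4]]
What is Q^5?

[[-65, 66], [-33, 34]]

tr Q = -1 and det Q = -2, so the characteristic polynomial is λ² − (-1)λ + (-2) with roots 1 and -2.
Eigenvectors give P = [[-1, -2], [-1, -1]] with P⁻¹ = [[1, -2], [-1, 1]], and Q = P·diag(1, -2)·P⁻¹.
Then Q^5 = P·diag(1, -32)·P⁻¹ = [[-1, 64], [-1, 32]] · [[1, -2], [-1, 1]] = [[-65, 66], [-33, 34]].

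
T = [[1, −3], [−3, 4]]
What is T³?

T² = [[10, −15], [−15, 25]]
T³ = [[55, −90], [−90, 145]]

[[55, −90], [−90, 145]]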